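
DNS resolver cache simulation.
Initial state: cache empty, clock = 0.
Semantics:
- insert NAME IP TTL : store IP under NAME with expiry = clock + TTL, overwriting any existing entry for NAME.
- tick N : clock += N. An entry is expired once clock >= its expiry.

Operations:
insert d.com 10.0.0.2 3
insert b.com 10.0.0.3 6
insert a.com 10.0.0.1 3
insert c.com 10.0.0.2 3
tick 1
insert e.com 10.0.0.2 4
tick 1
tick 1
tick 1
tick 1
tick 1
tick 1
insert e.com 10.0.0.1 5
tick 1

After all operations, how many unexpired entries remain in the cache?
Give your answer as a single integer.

Op 1: insert d.com -> 10.0.0.2 (expiry=0+3=3). clock=0
Op 2: insert b.com -> 10.0.0.3 (expiry=0+6=6). clock=0
Op 3: insert a.com -> 10.0.0.1 (expiry=0+3=3). clock=0
Op 4: insert c.com -> 10.0.0.2 (expiry=0+3=3). clock=0
Op 5: tick 1 -> clock=1.
Op 6: insert e.com -> 10.0.0.2 (expiry=1+4=5). clock=1
Op 7: tick 1 -> clock=2.
Op 8: tick 1 -> clock=3. purged={a.com,c.com,d.com}
Op 9: tick 1 -> clock=4.
Op 10: tick 1 -> clock=5. purged={e.com}
Op 11: tick 1 -> clock=6. purged={b.com}
Op 12: tick 1 -> clock=7.
Op 13: insert e.com -> 10.0.0.1 (expiry=7+5=12). clock=7
Op 14: tick 1 -> clock=8.
Final cache (unexpired): {e.com} -> size=1

Answer: 1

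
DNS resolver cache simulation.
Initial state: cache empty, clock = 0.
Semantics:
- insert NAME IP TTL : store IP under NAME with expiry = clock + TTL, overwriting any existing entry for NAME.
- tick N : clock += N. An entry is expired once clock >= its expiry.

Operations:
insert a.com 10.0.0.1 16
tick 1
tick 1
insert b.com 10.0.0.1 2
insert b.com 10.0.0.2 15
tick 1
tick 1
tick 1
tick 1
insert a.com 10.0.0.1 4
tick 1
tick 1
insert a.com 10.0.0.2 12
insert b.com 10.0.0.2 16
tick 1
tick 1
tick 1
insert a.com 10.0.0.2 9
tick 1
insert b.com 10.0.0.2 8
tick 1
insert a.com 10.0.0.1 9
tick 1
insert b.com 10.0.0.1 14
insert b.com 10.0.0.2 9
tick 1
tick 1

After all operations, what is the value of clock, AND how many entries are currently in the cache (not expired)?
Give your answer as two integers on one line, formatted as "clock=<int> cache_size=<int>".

Op 1: insert a.com -> 10.0.0.1 (expiry=0+16=16). clock=0
Op 2: tick 1 -> clock=1.
Op 3: tick 1 -> clock=2.
Op 4: insert b.com -> 10.0.0.1 (expiry=2+2=4). clock=2
Op 5: insert b.com -> 10.0.0.2 (expiry=2+15=17). clock=2
Op 6: tick 1 -> clock=3.
Op 7: tick 1 -> clock=4.
Op 8: tick 1 -> clock=5.
Op 9: tick 1 -> clock=6.
Op 10: insert a.com -> 10.0.0.1 (expiry=6+4=10). clock=6
Op 11: tick 1 -> clock=7.
Op 12: tick 1 -> clock=8.
Op 13: insert a.com -> 10.0.0.2 (expiry=8+12=20). clock=8
Op 14: insert b.com -> 10.0.0.2 (expiry=8+16=24). clock=8
Op 15: tick 1 -> clock=9.
Op 16: tick 1 -> clock=10.
Op 17: tick 1 -> clock=11.
Op 18: insert a.com -> 10.0.0.2 (expiry=11+9=20). clock=11
Op 19: tick 1 -> clock=12.
Op 20: insert b.com -> 10.0.0.2 (expiry=12+8=20). clock=12
Op 21: tick 1 -> clock=13.
Op 22: insert a.com -> 10.0.0.1 (expiry=13+9=22). clock=13
Op 23: tick 1 -> clock=14.
Op 24: insert b.com -> 10.0.0.1 (expiry=14+14=28). clock=14
Op 25: insert b.com -> 10.0.0.2 (expiry=14+9=23). clock=14
Op 26: tick 1 -> clock=15.
Op 27: tick 1 -> clock=16.
Final clock = 16
Final cache (unexpired): {a.com,b.com} -> size=2

Answer: clock=16 cache_size=2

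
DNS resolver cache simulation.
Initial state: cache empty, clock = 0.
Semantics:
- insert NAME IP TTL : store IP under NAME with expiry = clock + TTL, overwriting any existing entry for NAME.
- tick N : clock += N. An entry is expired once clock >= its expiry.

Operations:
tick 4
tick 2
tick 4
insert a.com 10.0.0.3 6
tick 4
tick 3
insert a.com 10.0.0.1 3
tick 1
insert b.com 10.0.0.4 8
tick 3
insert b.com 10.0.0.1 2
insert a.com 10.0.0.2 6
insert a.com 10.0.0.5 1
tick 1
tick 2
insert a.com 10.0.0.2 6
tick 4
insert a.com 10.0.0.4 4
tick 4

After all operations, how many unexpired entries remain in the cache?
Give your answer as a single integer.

Op 1: tick 4 -> clock=4.
Op 2: tick 2 -> clock=6.
Op 3: tick 4 -> clock=10.
Op 4: insert a.com -> 10.0.0.3 (expiry=10+6=16). clock=10
Op 5: tick 4 -> clock=14.
Op 6: tick 3 -> clock=17. purged={a.com}
Op 7: insert a.com -> 10.0.0.1 (expiry=17+3=20). clock=17
Op 8: tick 1 -> clock=18.
Op 9: insert b.com -> 10.0.0.4 (expiry=18+8=26). clock=18
Op 10: tick 3 -> clock=21. purged={a.com}
Op 11: insert b.com -> 10.0.0.1 (expiry=21+2=23). clock=21
Op 12: insert a.com -> 10.0.0.2 (expiry=21+6=27). clock=21
Op 13: insert a.com -> 10.0.0.5 (expiry=21+1=22). clock=21
Op 14: tick 1 -> clock=22. purged={a.com}
Op 15: tick 2 -> clock=24. purged={b.com}
Op 16: insert a.com -> 10.0.0.2 (expiry=24+6=30). clock=24
Op 17: tick 4 -> clock=28.
Op 18: insert a.com -> 10.0.0.4 (expiry=28+4=32). clock=28
Op 19: tick 4 -> clock=32. purged={a.com}
Final cache (unexpired): {} -> size=0

Answer: 0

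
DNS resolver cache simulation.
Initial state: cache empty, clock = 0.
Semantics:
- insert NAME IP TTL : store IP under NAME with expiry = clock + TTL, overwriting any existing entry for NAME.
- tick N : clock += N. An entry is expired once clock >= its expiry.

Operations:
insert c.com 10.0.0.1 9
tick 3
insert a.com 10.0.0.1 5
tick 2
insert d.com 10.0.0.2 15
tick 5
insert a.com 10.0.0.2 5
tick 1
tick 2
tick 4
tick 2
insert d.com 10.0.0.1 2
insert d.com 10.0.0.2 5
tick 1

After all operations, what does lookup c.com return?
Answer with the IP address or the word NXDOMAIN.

Op 1: insert c.com -> 10.0.0.1 (expiry=0+9=9). clock=0
Op 2: tick 3 -> clock=3.
Op 3: insert a.com -> 10.0.0.1 (expiry=3+5=8). clock=3
Op 4: tick 2 -> clock=5.
Op 5: insert d.com -> 10.0.0.2 (expiry=5+15=20). clock=5
Op 6: tick 5 -> clock=10. purged={a.com,c.com}
Op 7: insert a.com -> 10.0.0.2 (expiry=10+5=15). clock=10
Op 8: tick 1 -> clock=11.
Op 9: tick 2 -> clock=13.
Op 10: tick 4 -> clock=17. purged={a.com}
Op 11: tick 2 -> clock=19.
Op 12: insert d.com -> 10.0.0.1 (expiry=19+2=21). clock=19
Op 13: insert d.com -> 10.0.0.2 (expiry=19+5=24). clock=19
Op 14: tick 1 -> clock=20.
lookup c.com: not in cache (expired or never inserted)

Answer: NXDOMAIN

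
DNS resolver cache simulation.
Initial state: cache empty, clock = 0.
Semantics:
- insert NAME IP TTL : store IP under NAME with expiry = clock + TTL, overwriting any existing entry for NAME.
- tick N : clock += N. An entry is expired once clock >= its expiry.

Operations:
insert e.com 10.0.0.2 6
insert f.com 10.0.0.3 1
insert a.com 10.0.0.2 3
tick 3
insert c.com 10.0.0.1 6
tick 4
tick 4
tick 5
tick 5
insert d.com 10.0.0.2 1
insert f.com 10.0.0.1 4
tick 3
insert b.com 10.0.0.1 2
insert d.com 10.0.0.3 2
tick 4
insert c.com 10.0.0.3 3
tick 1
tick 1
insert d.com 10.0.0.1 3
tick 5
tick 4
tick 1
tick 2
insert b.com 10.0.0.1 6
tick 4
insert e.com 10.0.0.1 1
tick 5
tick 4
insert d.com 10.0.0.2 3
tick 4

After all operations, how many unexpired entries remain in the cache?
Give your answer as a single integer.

Op 1: insert e.com -> 10.0.0.2 (expiry=0+6=6). clock=0
Op 2: insert f.com -> 10.0.0.3 (expiry=0+1=1). clock=0
Op 3: insert a.com -> 10.0.0.2 (expiry=0+3=3). clock=0
Op 4: tick 3 -> clock=3. purged={a.com,f.com}
Op 5: insert c.com -> 10.0.0.1 (expiry=3+6=9). clock=3
Op 6: tick 4 -> clock=7. purged={e.com}
Op 7: tick 4 -> clock=11. purged={c.com}
Op 8: tick 5 -> clock=16.
Op 9: tick 5 -> clock=21.
Op 10: insert d.com -> 10.0.0.2 (expiry=21+1=22). clock=21
Op 11: insert f.com -> 10.0.0.1 (expiry=21+4=25). clock=21
Op 12: tick 3 -> clock=24. purged={d.com}
Op 13: insert b.com -> 10.0.0.1 (expiry=24+2=26). clock=24
Op 14: insert d.com -> 10.0.0.3 (expiry=24+2=26). clock=24
Op 15: tick 4 -> clock=28. purged={b.com,d.com,f.com}
Op 16: insert c.com -> 10.0.0.3 (expiry=28+3=31). clock=28
Op 17: tick 1 -> clock=29.
Op 18: tick 1 -> clock=30.
Op 19: insert d.com -> 10.0.0.1 (expiry=30+3=33). clock=30
Op 20: tick 5 -> clock=35. purged={c.com,d.com}
Op 21: tick 4 -> clock=39.
Op 22: tick 1 -> clock=40.
Op 23: tick 2 -> clock=42.
Op 24: insert b.com -> 10.0.0.1 (expiry=42+6=48). clock=42
Op 25: tick 4 -> clock=46.
Op 26: insert e.com -> 10.0.0.1 (expiry=46+1=47). clock=46
Op 27: tick 5 -> clock=51. purged={b.com,e.com}
Op 28: tick 4 -> clock=55.
Op 29: insert d.com -> 10.0.0.2 (expiry=55+3=58). clock=55
Op 30: tick 4 -> clock=59. purged={d.com}
Final cache (unexpired): {} -> size=0

Answer: 0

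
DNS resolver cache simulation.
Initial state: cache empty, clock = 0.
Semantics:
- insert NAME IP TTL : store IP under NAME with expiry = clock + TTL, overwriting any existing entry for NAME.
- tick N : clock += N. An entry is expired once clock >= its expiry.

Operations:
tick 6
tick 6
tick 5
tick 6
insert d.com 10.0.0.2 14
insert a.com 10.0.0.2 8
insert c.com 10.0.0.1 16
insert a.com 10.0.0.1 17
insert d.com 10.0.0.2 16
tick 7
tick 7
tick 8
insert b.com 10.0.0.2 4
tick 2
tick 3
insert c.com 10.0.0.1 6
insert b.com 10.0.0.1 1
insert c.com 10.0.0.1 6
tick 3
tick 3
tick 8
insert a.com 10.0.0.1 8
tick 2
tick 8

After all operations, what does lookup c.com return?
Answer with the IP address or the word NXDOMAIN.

Op 1: tick 6 -> clock=6.
Op 2: tick 6 -> clock=12.
Op 3: tick 5 -> clock=17.
Op 4: tick 6 -> clock=23.
Op 5: insert d.com -> 10.0.0.2 (expiry=23+14=37). clock=23
Op 6: insert a.com -> 10.0.0.2 (expiry=23+8=31). clock=23
Op 7: insert c.com -> 10.0.0.1 (expiry=23+16=39). clock=23
Op 8: insert a.com -> 10.0.0.1 (expiry=23+17=40). clock=23
Op 9: insert d.com -> 10.0.0.2 (expiry=23+16=39). clock=23
Op 10: tick 7 -> clock=30.
Op 11: tick 7 -> clock=37.
Op 12: tick 8 -> clock=45. purged={a.com,c.com,d.com}
Op 13: insert b.com -> 10.0.0.2 (expiry=45+4=49). clock=45
Op 14: tick 2 -> clock=47.
Op 15: tick 3 -> clock=50. purged={b.com}
Op 16: insert c.com -> 10.0.0.1 (expiry=50+6=56). clock=50
Op 17: insert b.com -> 10.0.0.1 (expiry=50+1=51). clock=50
Op 18: insert c.com -> 10.0.0.1 (expiry=50+6=56). clock=50
Op 19: tick 3 -> clock=53. purged={b.com}
Op 20: tick 3 -> clock=56. purged={c.com}
Op 21: tick 8 -> clock=64.
Op 22: insert a.com -> 10.0.0.1 (expiry=64+8=72). clock=64
Op 23: tick 2 -> clock=66.
Op 24: tick 8 -> clock=74. purged={a.com}
lookup c.com: not in cache (expired or never inserted)

Answer: NXDOMAIN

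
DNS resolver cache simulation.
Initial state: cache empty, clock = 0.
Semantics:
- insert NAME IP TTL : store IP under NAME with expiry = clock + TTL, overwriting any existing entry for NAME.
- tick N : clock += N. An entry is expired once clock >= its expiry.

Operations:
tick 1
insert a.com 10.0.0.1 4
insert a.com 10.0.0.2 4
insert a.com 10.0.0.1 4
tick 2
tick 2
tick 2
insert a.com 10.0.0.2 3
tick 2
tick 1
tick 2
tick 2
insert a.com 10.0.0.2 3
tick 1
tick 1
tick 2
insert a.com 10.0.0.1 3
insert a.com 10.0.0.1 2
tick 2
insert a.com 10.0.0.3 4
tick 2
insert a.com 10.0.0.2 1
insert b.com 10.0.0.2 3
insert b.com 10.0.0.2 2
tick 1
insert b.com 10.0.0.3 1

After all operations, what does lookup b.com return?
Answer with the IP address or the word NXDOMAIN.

Answer: 10.0.0.3

Derivation:
Op 1: tick 1 -> clock=1.
Op 2: insert a.com -> 10.0.0.1 (expiry=1+4=5). clock=1
Op 3: insert a.com -> 10.0.0.2 (expiry=1+4=5). clock=1
Op 4: insert a.com -> 10.0.0.1 (expiry=1+4=5). clock=1
Op 5: tick 2 -> clock=3.
Op 6: tick 2 -> clock=5. purged={a.com}
Op 7: tick 2 -> clock=7.
Op 8: insert a.com -> 10.0.0.2 (expiry=7+3=10). clock=7
Op 9: tick 2 -> clock=9.
Op 10: tick 1 -> clock=10. purged={a.com}
Op 11: tick 2 -> clock=12.
Op 12: tick 2 -> clock=14.
Op 13: insert a.com -> 10.0.0.2 (expiry=14+3=17). clock=14
Op 14: tick 1 -> clock=15.
Op 15: tick 1 -> clock=16.
Op 16: tick 2 -> clock=18. purged={a.com}
Op 17: insert a.com -> 10.0.0.1 (expiry=18+3=21). clock=18
Op 18: insert a.com -> 10.0.0.1 (expiry=18+2=20). clock=18
Op 19: tick 2 -> clock=20. purged={a.com}
Op 20: insert a.com -> 10.0.0.3 (expiry=20+4=24). clock=20
Op 21: tick 2 -> clock=22.
Op 22: insert a.com -> 10.0.0.2 (expiry=22+1=23). clock=22
Op 23: insert b.com -> 10.0.0.2 (expiry=22+3=25). clock=22
Op 24: insert b.com -> 10.0.0.2 (expiry=22+2=24). clock=22
Op 25: tick 1 -> clock=23. purged={a.com}
Op 26: insert b.com -> 10.0.0.3 (expiry=23+1=24). clock=23
lookup b.com: present, ip=10.0.0.3 expiry=24 > clock=23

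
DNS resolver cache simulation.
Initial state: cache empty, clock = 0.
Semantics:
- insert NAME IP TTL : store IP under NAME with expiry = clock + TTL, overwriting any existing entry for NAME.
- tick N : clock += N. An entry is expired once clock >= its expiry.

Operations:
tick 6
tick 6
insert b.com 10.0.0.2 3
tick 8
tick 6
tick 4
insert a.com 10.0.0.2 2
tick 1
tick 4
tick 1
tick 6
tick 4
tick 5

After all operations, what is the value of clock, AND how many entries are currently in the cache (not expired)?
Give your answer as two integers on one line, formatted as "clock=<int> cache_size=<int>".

Op 1: tick 6 -> clock=6.
Op 2: tick 6 -> clock=12.
Op 3: insert b.com -> 10.0.0.2 (expiry=12+3=15). clock=12
Op 4: tick 8 -> clock=20. purged={b.com}
Op 5: tick 6 -> clock=26.
Op 6: tick 4 -> clock=30.
Op 7: insert a.com -> 10.0.0.2 (expiry=30+2=32). clock=30
Op 8: tick 1 -> clock=31.
Op 9: tick 4 -> clock=35. purged={a.com}
Op 10: tick 1 -> clock=36.
Op 11: tick 6 -> clock=42.
Op 12: tick 4 -> clock=46.
Op 13: tick 5 -> clock=51.
Final clock = 51
Final cache (unexpired): {} -> size=0

Answer: clock=51 cache_size=0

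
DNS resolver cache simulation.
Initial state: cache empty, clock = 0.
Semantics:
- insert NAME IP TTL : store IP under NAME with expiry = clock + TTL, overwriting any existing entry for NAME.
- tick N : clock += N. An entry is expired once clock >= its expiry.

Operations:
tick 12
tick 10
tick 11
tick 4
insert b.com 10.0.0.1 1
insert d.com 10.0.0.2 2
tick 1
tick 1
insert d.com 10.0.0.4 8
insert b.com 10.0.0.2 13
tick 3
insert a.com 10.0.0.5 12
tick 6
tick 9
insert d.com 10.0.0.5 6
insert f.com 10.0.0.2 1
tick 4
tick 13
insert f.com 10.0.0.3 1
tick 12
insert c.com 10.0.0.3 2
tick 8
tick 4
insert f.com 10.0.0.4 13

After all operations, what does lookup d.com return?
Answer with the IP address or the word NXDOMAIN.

Answer: NXDOMAIN

Derivation:
Op 1: tick 12 -> clock=12.
Op 2: tick 10 -> clock=22.
Op 3: tick 11 -> clock=33.
Op 4: tick 4 -> clock=37.
Op 5: insert b.com -> 10.0.0.1 (expiry=37+1=38). clock=37
Op 6: insert d.com -> 10.0.0.2 (expiry=37+2=39). clock=37
Op 7: tick 1 -> clock=38. purged={b.com}
Op 8: tick 1 -> clock=39. purged={d.com}
Op 9: insert d.com -> 10.0.0.4 (expiry=39+8=47). clock=39
Op 10: insert b.com -> 10.0.0.2 (expiry=39+13=52). clock=39
Op 11: tick 3 -> clock=42.
Op 12: insert a.com -> 10.0.0.5 (expiry=42+12=54). clock=42
Op 13: tick 6 -> clock=48. purged={d.com}
Op 14: tick 9 -> clock=57. purged={a.com,b.com}
Op 15: insert d.com -> 10.0.0.5 (expiry=57+6=63). clock=57
Op 16: insert f.com -> 10.0.0.2 (expiry=57+1=58). clock=57
Op 17: tick 4 -> clock=61. purged={f.com}
Op 18: tick 13 -> clock=74. purged={d.com}
Op 19: insert f.com -> 10.0.0.3 (expiry=74+1=75). clock=74
Op 20: tick 12 -> clock=86. purged={f.com}
Op 21: insert c.com -> 10.0.0.3 (expiry=86+2=88). clock=86
Op 22: tick 8 -> clock=94. purged={c.com}
Op 23: tick 4 -> clock=98.
Op 24: insert f.com -> 10.0.0.4 (expiry=98+13=111). clock=98
lookup d.com: not in cache (expired or never inserted)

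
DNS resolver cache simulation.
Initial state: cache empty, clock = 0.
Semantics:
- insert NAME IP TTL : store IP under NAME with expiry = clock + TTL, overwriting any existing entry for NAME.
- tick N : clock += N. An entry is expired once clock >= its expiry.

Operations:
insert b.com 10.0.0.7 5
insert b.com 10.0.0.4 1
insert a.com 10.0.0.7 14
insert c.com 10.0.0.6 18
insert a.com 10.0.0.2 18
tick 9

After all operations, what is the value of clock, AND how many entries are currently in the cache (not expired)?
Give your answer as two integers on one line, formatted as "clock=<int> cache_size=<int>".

Answer: clock=9 cache_size=2

Derivation:
Op 1: insert b.com -> 10.0.0.7 (expiry=0+5=5). clock=0
Op 2: insert b.com -> 10.0.0.4 (expiry=0+1=1). clock=0
Op 3: insert a.com -> 10.0.0.7 (expiry=0+14=14). clock=0
Op 4: insert c.com -> 10.0.0.6 (expiry=0+18=18). clock=0
Op 5: insert a.com -> 10.0.0.2 (expiry=0+18=18). clock=0
Op 6: tick 9 -> clock=9. purged={b.com}
Final clock = 9
Final cache (unexpired): {a.com,c.com} -> size=2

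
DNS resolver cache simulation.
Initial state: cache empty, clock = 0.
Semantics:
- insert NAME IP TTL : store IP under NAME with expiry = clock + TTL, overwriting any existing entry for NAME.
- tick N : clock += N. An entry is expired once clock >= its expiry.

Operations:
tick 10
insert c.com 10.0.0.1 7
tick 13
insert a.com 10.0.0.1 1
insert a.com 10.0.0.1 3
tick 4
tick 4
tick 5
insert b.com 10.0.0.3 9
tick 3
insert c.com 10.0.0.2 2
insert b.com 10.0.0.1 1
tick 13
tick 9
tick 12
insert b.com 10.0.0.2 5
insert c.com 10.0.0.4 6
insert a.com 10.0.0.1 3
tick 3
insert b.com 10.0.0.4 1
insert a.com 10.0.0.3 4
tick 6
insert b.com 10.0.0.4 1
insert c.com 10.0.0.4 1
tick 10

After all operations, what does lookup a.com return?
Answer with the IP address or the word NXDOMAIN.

Op 1: tick 10 -> clock=10.
Op 2: insert c.com -> 10.0.0.1 (expiry=10+7=17). clock=10
Op 3: tick 13 -> clock=23. purged={c.com}
Op 4: insert a.com -> 10.0.0.1 (expiry=23+1=24). clock=23
Op 5: insert a.com -> 10.0.0.1 (expiry=23+3=26). clock=23
Op 6: tick 4 -> clock=27. purged={a.com}
Op 7: tick 4 -> clock=31.
Op 8: tick 5 -> clock=36.
Op 9: insert b.com -> 10.0.0.3 (expiry=36+9=45). clock=36
Op 10: tick 3 -> clock=39.
Op 11: insert c.com -> 10.0.0.2 (expiry=39+2=41). clock=39
Op 12: insert b.com -> 10.0.0.1 (expiry=39+1=40). clock=39
Op 13: tick 13 -> clock=52. purged={b.com,c.com}
Op 14: tick 9 -> clock=61.
Op 15: tick 12 -> clock=73.
Op 16: insert b.com -> 10.0.0.2 (expiry=73+5=78). clock=73
Op 17: insert c.com -> 10.0.0.4 (expiry=73+6=79). clock=73
Op 18: insert a.com -> 10.0.0.1 (expiry=73+3=76). clock=73
Op 19: tick 3 -> clock=76. purged={a.com}
Op 20: insert b.com -> 10.0.0.4 (expiry=76+1=77). clock=76
Op 21: insert a.com -> 10.0.0.3 (expiry=76+4=80). clock=76
Op 22: tick 6 -> clock=82. purged={a.com,b.com,c.com}
Op 23: insert b.com -> 10.0.0.4 (expiry=82+1=83). clock=82
Op 24: insert c.com -> 10.0.0.4 (expiry=82+1=83). clock=82
Op 25: tick 10 -> clock=92. purged={b.com,c.com}
lookup a.com: not in cache (expired or never inserted)

Answer: NXDOMAIN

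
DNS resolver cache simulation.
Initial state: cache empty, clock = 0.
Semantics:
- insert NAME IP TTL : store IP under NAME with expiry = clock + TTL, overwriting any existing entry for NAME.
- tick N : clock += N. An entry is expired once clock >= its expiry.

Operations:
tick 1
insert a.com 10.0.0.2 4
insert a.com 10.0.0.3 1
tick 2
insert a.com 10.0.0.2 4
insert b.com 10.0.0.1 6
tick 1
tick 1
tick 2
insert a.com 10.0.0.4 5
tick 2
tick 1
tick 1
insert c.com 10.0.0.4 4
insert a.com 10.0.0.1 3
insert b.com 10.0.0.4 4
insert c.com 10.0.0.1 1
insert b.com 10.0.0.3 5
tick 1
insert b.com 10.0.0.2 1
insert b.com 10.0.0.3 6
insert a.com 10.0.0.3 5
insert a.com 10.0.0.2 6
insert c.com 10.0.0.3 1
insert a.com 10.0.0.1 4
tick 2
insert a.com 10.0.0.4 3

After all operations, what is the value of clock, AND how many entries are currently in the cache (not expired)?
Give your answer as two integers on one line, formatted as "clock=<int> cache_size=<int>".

Op 1: tick 1 -> clock=1.
Op 2: insert a.com -> 10.0.0.2 (expiry=1+4=5). clock=1
Op 3: insert a.com -> 10.0.0.3 (expiry=1+1=2). clock=1
Op 4: tick 2 -> clock=3. purged={a.com}
Op 5: insert a.com -> 10.0.0.2 (expiry=3+4=7). clock=3
Op 6: insert b.com -> 10.0.0.1 (expiry=3+6=9). clock=3
Op 7: tick 1 -> clock=4.
Op 8: tick 1 -> clock=5.
Op 9: tick 2 -> clock=7. purged={a.com}
Op 10: insert a.com -> 10.0.0.4 (expiry=7+5=12). clock=7
Op 11: tick 2 -> clock=9. purged={b.com}
Op 12: tick 1 -> clock=10.
Op 13: tick 1 -> clock=11.
Op 14: insert c.com -> 10.0.0.4 (expiry=11+4=15). clock=11
Op 15: insert a.com -> 10.0.0.1 (expiry=11+3=14). clock=11
Op 16: insert b.com -> 10.0.0.4 (expiry=11+4=15). clock=11
Op 17: insert c.com -> 10.0.0.1 (expiry=11+1=12). clock=11
Op 18: insert b.com -> 10.0.0.3 (expiry=11+5=16). clock=11
Op 19: tick 1 -> clock=12. purged={c.com}
Op 20: insert b.com -> 10.0.0.2 (expiry=12+1=13). clock=12
Op 21: insert b.com -> 10.0.0.3 (expiry=12+6=18). clock=12
Op 22: insert a.com -> 10.0.0.3 (expiry=12+5=17). clock=12
Op 23: insert a.com -> 10.0.0.2 (expiry=12+6=18). clock=12
Op 24: insert c.com -> 10.0.0.3 (expiry=12+1=13). clock=12
Op 25: insert a.com -> 10.0.0.1 (expiry=12+4=16). clock=12
Op 26: tick 2 -> clock=14. purged={c.com}
Op 27: insert a.com -> 10.0.0.4 (expiry=14+3=17). clock=14
Final clock = 14
Final cache (unexpired): {a.com,b.com} -> size=2

Answer: clock=14 cache_size=2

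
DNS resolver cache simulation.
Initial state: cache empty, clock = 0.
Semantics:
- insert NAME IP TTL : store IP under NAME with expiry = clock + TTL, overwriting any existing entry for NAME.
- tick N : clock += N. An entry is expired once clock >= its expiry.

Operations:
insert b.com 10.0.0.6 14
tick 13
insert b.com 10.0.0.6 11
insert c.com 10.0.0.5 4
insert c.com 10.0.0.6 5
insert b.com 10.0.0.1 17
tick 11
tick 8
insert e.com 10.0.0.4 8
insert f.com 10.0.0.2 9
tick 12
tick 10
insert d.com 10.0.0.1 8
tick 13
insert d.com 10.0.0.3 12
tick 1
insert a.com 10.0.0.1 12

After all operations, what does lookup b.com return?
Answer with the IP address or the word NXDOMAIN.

Answer: NXDOMAIN

Derivation:
Op 1: insert b.com -> 10.0.0.6 (expiry=0+14=14). clock=0
Op 2: tick 13 -> clock=13.
Op 3: insert b.com -> 10.0.0.6 (expiry=13+11=24). clock=13
Op 4: insert c.com -> 10.0.0.5 (expiry=13+4=17). clock=13
Op 5: insert c.com -> 10.0.0.6 (expiry=13+5=18). clock=13
Op 6: insert b.com -> 10.0.0.1 (expiry=13+17=30). clock=13
Op 7: tick 11 -> clock=24. purged={c.com}
Op 8: tick 8 -> clock=32. purged={b.com}
Op 9: insert e.com -> 10.0.0.4 (expiry=32+8=40). clock=32
Op 10: insert f.com -> 10.0.0.2 (expiry=32+9=41). clock=32
Op 11: tick 12 -> clock=44. purged={e.com,f.com}
Op 12: tick 10 -> clock=54.
Op 13: insert d.com -> 10.0.0.1 (expiry=54+8=62). clock=54
Op 14: tick 13 -> clock=67. purged={d.com}
Op 15: insert d.com -> 10.0.0.3 (expiry=67+12=79). clock=67
Op 16: tick 1 -> clock=68.
Op 17: insert a.com -> 10.0.0.1 (expiry=68+12=80). clock=68
lookup b.com: not in cache (expired or never inserted)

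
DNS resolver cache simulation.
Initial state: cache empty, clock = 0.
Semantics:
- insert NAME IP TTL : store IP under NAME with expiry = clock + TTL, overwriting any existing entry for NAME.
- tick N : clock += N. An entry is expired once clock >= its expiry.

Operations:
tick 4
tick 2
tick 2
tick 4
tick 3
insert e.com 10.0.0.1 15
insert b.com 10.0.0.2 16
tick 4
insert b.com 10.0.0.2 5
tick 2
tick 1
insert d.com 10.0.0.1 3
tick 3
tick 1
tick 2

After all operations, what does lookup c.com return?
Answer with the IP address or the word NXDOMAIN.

Answer: NXDOMAIN

Derivation:
Op 1: tick 4 -> clock=4.
Op 2: tick 2 -> clock=6.
Op 3: tick 2 -> clock=8.
Op 4: tick 4 -> clock=12.
Op 5: tick 3 -> clock=15.
Op 6: insert e.com -> 10.0.0.1 (expiry=15+15=30). clock=15
Op 7: insert b.com -> 10.0.0.2 (expiry=15+16=31). clock=15
Op 8: tick 4 -> clock=19.
Op 9: insert b.com -> 10.0.0.2 (expiry=19+5=24). clock=19
Op 10: tick 2 -> clock=21.
Op 11: tick 1 -> clock=22.
Op 12: insert d.com -> 10.0.0.1 (expiry=22+3=25). clock=22
Op 13: tick 3 -> clock=25. purged={b.com,d.com}
Op 14: tick 1 -> clock=26.
Op 15: tick 2 -> clock=28.
lookup c.com: not in cache (expired or never inserted)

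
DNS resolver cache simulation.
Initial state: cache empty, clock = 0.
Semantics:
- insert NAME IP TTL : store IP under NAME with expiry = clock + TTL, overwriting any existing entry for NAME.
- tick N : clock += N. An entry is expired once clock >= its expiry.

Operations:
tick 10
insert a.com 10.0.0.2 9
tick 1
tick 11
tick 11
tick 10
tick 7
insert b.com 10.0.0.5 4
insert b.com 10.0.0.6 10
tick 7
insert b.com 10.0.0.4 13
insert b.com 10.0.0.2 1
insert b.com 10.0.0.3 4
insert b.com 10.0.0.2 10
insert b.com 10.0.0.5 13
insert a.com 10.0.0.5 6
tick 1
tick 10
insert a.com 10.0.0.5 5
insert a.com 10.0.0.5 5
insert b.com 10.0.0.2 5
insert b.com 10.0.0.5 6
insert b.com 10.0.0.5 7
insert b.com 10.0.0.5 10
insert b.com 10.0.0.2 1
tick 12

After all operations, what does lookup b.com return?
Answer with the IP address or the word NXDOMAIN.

Answer: NXDOMAIN

Derivation:
Op 1: tick 10 -> clock=10.
Op 2: insert a.com -> 10.0.0.2 (expiry=10+9=19). clock=10
Op 3: tick 1 -> clock=11.
Op 4: tick 11 -> clock=22. purged={a.com}
Op 5: tick 11 -> clock=33.
Op 6: tick 10 -> clock=43.
Op 7: tick 7 -> clock=50.
Op 8: insert b.com -> 10.0.0.5 (expiry=50+4=54). clock=50
Op 9: insert b.com -> 10.0.0.6 (expiry=50+10=60). clock=50
Op 10: tick 7 -> clock=57.
Op 11: insert b.com -> 10.0.0.4 (expiry=57+13=70). clock=57
Op 12: insert b.com -> 10.0.0.2 (expiry=57+1=58). clock=57
Op 13: insert b.com -> 10.0.0.3 (expiry=57+4=61). clock=57
Op 14: insert b.com -> 10.0.0.2 (expiry=57+10=67). clock=57
Op 15: insert b.com -> 10.0.0.5 (expiry=57+13=70). clock=57
Op 16: insert a.com -> 10.0.0.5 (expiry=57+6=63). clock=57
Op 17: tick 1 -> clock=58.
Op 18: tick 10 -> clock=68. purged={a.com}
Op 19: insert a.com -> 10.0.0.5 (expiry=68+5=73). clock=68
Op 20: insert a.com -> 10.0.0.5 (expiry=68+5=73). clock=68
Op 21: insert b.com -> 10.0.0.2 (expiry=68+5=73). clock=68
Op 22: insert b.com -> 10.0.0.5 (expiry=68+6=74). clock=68
Op 23: insert b.com -> 10.0.0.5 (expiry=68+7=75). clock=68
Op 24: insert b.com -> 10.0.0.5 (expiry=68+10=78). clock=68
Op 25: insert b.com -> 10.0.0.2 (expiry=68+1=69). clock=68
Op 26: tick 12 -> clock=80. purged={a.com,b.com}
lookup b.com: not in cache (expired or never inserted)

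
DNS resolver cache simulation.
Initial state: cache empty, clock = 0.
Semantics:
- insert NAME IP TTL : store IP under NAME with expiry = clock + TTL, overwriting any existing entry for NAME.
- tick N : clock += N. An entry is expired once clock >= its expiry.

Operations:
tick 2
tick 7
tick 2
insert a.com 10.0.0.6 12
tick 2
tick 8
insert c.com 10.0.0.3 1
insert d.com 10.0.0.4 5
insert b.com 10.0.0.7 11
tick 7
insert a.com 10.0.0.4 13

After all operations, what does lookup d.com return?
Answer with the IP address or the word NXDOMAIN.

Answer: NXDOMAIN

Derivation:
Op 1: tick 2 -> clock=2.
Op 2: tick 7 -> clock=9.
Op 3: tick 2 -> clock=11.
Op 4: insert a.com -> 10.0.0.6 (expiry=11+12=23). clock=11
Op 5: tick 2 -> clock=13.
Op 6: tick 8 -> clock=21.
Op 7: insert c.com -> 10.0.0.3 (expiry=21+1=22). clock=21
Op 8: insert d.com -> 10.0.0.4 (expiry=21+5=26). clock=21
Op 9: insert b.com -> 10.0.0.7 (expiry=21+11=32). clock=21
Op 10: tick 7 -> clock=28. purged={a.com,c.com,d.com}
Op 11: insert a.com -> 10.0.0.4 (expiry=28+13=41). clock=28
lookup d.com: not in cache (expired or never inserted)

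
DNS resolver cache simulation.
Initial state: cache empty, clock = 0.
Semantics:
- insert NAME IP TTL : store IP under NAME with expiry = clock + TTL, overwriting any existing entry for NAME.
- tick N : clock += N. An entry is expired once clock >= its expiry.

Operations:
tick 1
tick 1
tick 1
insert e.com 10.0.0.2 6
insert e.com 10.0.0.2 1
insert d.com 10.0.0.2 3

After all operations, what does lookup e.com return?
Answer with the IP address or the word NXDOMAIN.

Op 1: tick 1 -> clock=1.
Op 2: tick 1 -> clock=2.
Op 3: tick 1 -> clock=3.
Op 4: insert e.com -> 10.0.0.2 (expiry=3+6=9). clock=3
Op 5: insert e.com -> 10.0.0.2 (expiry=3+1=4). clock=3
Op 6: insert d.com -> 10.0.0.2 (expiry=3+3=6). clock=3
lookup e.com: present, ip=10.0.0.2 expiry=4 > clock=3

Answer: 10.0.0.2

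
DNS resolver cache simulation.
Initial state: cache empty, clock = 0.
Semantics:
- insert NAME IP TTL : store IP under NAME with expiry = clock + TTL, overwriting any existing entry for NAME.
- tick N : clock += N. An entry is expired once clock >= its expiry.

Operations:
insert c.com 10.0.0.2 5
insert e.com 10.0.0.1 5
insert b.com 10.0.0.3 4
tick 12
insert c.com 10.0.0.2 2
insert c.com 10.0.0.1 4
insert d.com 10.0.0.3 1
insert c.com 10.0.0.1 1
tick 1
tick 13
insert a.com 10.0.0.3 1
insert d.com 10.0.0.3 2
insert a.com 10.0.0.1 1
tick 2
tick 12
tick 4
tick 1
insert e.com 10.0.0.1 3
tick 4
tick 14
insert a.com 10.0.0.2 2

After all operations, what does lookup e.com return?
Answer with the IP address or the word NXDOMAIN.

Answer: NXDOMAIN

Derivation:
Op 1: insert c.com -> 10.0.0.2 (expiry=0+5=5). clock=0
Op 2: insert e.com -> 10.0.0.1 (expiry=0+5=5). clock=0
Op 3: insert b.com -> 10.0.0.3 (expiry=0+4=4). clock=0
Op 4: tick 12 -> clock=12. purged={b.com,c.com,e.com}
Op 5: insert c.com -> 10.0.0.2 (expiry=12+2=14). clock=12
Op 6: insert c.com -> 10.0.0.1 (expiry=12+4=16). clock=12
Op 7: insert d.com -> 10.0.0.3 (expiry=12+1=13). clock=12
Op 8: insert c.com -> 10.0.0.1 (expiry=12+1=13). clock=12
Op 9: tick 1 -> clock=13. purged={c.com,d.com}
Op 10: tick 13 -> clock=26.
Op 11: insert a.com -> 10.0.0.3 (expiry=26+1=27). clock=26
Op 12: insert d.com -> 10.0.0.3 (expiry=26+2=28). clock=26
Op 13: insert a.com -> 10.0.0.1 (expiry=26+1=27). clock=26
Op 14: tick 2 -> clock=28. purged={a.com,d.com}
Op 15: tick 12 -> clock=40.
Op 16: tick 4 -> clock=44.
Op 17: tick 1 -> clock=45.
Op 18: insert e.com -> 10.0.0.1 (expiry=45+3=48). clock=45
Op 19: tick 4 -> clock=49. purged={e.com}
Op 20: tick 14 -> clock=63.
Op 21: insert a.com -> 10.0.0.2 (expiry=63+2=65). clock=63
lookup e.com: not in cache (expired or never inserted)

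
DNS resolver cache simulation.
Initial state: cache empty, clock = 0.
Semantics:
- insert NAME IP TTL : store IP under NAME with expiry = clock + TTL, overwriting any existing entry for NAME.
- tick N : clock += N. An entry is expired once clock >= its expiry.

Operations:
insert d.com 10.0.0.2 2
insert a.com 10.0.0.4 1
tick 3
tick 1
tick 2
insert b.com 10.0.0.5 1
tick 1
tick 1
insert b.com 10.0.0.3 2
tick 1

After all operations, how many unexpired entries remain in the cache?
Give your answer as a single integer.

Answer: 1

Derivation:
Op 1: insert d.com -> 10.0.0.2 (expiry=0+2=2). clock=0
Op 2: insert a.com -> 10.0.0.4 (expiry=0+1=1). clock=0
Op 3: tick 3 -> clock=3. purged={a.com,d.com}
Op 4: tick 1 -> clock=4.
Op 5: tick 2 -> clock=6.
Op 6: insert b.com -> 10.0.0.5 (expiry=6+1=7). clock=6
Op 7: tick 1 -> clock=7. purged={b.com}
Op 8: tick 1 -> clock=8.
Op 9: insert b.com -> 10.0.0.3 (expiry=8+2=10). clock=8
Op 10: tick 1 -> clock=9.
Final cache (unexpired): {b.com} -> size=1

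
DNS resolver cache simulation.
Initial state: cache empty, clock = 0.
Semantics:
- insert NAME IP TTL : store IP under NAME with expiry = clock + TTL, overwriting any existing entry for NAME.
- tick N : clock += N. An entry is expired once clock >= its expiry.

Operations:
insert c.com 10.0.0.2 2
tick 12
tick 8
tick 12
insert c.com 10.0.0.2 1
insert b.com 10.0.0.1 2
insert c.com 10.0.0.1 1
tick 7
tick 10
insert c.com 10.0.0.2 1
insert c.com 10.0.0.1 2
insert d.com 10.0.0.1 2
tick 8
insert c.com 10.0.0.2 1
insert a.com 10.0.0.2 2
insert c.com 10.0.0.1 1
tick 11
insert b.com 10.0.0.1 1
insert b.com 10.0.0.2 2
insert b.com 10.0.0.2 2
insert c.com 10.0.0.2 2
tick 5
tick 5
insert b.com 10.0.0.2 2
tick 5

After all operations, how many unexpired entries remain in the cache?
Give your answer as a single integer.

Op 1: insert c.com -> 10.0.0.2 (expiry=0+2=2). clock=0
Op 2: tick 12 -> clock=12. purged={c.com}
Op 3: tick 8 -> clock=20.
Op 4: tick 12 -> clock=32.
Op 5: insert c.com -> 10.0.0.2 (expiry=32+1=33). clock=32
Op 6: insert b.com -> 10.0.0.1 (expiry=32+2=34). clock=32
Op 7: insert c.com -> 10.0.0.1 (expiry=32+1=33). clock=32
Op 8: tick 7 -> clock=39. purged={b.com,c.com}
Op 9: tick 10 -> clock=49.
Op 10: insert c.com -> 10.0.0.2 (expiry=49+1=50). clock=49
Op 11: insert c.com -> 10.0.0.1 (expiry=49+2=51). clock=49
Op 12: insert d.com -> 10.0.0.1 (expiry=49+2=51). clock=49
Op 13: tick 8 -> clock=57. purged={c.com,d.com}
Op 14: insert c.com -> 10.0.0.2 (expiry=57+1=58). clock=57
Op 15: insert a.com -> 10.0.0.2 (expiry=57+2=59). clock=57
Op 16: insert c.com -> 10.0.0.1 (expiry=57+1=58). clock=57
Op 17: tick 11 -> clock=68. purged={a.com,c.com}
Op 18: insert b.com -> 10.0.0.1 (expiry=68+1=69). clock=68
Op 19: insert b.com -> 10.0.0.2 (expiry=68+2=70). clock=68
Op 20: insert b.com -> 10.0.0.2 (expiry=68+2=70). clock=68
Op 21: insert c.com -> 10.0.0.2 (expiry=68+2=70). clock=68
Op 22: tick 5 -> clock=73. purged={b.com,c.com}
Op 23: tick 5 -> clock=78.
Op 24: insert b.com -> 10.0.0.2 (expiry=78+2=80). clock=78
Op 25: tick 5 -> clock=83. purged={b.com}
Final cache (unexpired): {} -> size=0

Answer: 0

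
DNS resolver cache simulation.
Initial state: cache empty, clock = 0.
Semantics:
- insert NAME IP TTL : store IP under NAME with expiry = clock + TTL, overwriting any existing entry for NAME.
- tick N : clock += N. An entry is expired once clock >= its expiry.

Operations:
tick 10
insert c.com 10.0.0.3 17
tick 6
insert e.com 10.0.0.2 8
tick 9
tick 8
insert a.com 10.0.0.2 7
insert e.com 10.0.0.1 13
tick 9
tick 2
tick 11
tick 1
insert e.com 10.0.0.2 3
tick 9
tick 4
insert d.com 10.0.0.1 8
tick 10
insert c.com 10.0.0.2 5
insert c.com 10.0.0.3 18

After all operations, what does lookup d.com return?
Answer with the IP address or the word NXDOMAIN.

Answer: NXDOMAIN

Derivation:
Op 1: tick 10 -> clock=10.
Op 2: insert c.com -> 10.0.0.3 (expiry=10+17=27). clock=10
Op 3: tick 6 -> clock=16.
Op 4: insert e.com -> 10.0.0.2 (expiry=16+8=24). clock=16
Op 5: tick 9 -> clock=25. purged={e.com}
Op 6: tick 8 -> clock=33. purged={c.com}
Op 7: insert a.com -> 10.0.0.2 (expiry=33+7=40). clock=33
Op 8: insert e.com -> 10.0.0.1 (expiry=33+13=46). clock=33
Op 9: tick 9 -> clock=42. purged={a.com}
Op 10: tick 2 -> clock=44.
Op 11: tick 11 -> clock=55. purged={e.com}
Op 12: tick 1 -> clock=56.
Op 13: insert e.com -> 10.0.0.2 (expiry=56+3=59). clock=56
Op 14: tick 9 -> clock=65. purged={e.com}
Op 15: tick 4 -> clock=69.
Op 16: insert d.com -> 10.0.0.1 (expiry=69+8=77). clock=69
Op 17: tick 10 -> clock=79. purged={d.com}
Op 18: insert c.com -> 10.0.0.2 (expiry=79+5=84). clock=79
Op 19: insert c.com -> 10.0.0.3 (expiry=79+18=97). clock=79
lookup d.com: not in cache (expired or never inserted)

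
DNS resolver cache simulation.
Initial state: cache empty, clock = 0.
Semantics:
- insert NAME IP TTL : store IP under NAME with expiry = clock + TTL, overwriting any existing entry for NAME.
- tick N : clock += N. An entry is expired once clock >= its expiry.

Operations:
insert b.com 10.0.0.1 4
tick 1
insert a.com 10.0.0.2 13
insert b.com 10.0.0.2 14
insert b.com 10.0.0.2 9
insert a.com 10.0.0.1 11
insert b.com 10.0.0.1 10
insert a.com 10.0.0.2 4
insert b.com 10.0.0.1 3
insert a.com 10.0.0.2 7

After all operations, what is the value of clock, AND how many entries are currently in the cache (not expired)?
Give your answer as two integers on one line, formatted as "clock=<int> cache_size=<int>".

Answer: clock=1 cache_size=2

Derivation:
Op 1: insert b.com -> 10.0.0.1 (expiry=0+4=4). clock=0
Op 2: tick 1 -> clock=1.
Op 3: insert a.com -> 10.0.0.2 (expiry=1+13=14). clock=1
Op 4: insert b.com -> 10.0.0.2 (expiry=1+14=15). clock=1
Op 5: insert b.com -> 10.0.0.2 (expiry=1+9=10). clock=1
Op 6: insert a.com -> 10.0.0.1 (expiry=1+11=12). clock=1
Op 7: insert b.com -> 10.0.0.1 (expiry=1+10=11). clock=1
Op 8: insert a.com -> 10.0.0.2 (expiry=1+4=5). clock=1
Op 9: insert b.com -> 10.0.0.1 (expiry=1+3=4). clock=1
Op 10: insert a.com -> 10.0.0.2 (expiry=1+7=8). clock=1
Final clock = 1
Final cache (unexpired): {a.com,b.com} -> size=2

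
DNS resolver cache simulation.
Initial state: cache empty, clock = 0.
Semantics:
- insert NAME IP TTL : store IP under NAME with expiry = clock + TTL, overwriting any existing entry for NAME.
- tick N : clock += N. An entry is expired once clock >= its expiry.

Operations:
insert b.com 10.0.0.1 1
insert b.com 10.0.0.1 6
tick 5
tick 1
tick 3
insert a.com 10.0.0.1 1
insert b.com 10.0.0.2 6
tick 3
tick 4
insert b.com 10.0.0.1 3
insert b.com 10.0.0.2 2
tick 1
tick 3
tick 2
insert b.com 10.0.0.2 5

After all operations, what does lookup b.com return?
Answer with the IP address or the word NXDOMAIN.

Answer: 10.0.0.2

Derivation:
Op 1: insert b.com -> 10.0.0.1 (expiry=0+1=1). clock=0
Op 2: insert b.com -> 10.0.0.1 (expiry=0+6=6). clock=0
Op 3: tick 5 -> clock=5.
Op 4: tick 1 -> clock=6. purged={b.com}
Op 5: tick 3 -> clock=9.
Op 6: insert a.com -> 10.0.0.1 (expiry=9+1=10). clock=9
Op 7: insert b.com -> 10.0.0.2 (expiry=9+6=15). clock=9
Op 8: tick 3 -> clock=12. purged={a.com}
Op 9: tick 4 -> clock=16. purged={b.com}
Op 10: insert b.com -> 10.0.0.1 (expiry=16+3=19). clock=16
Op 11: insert b.com -> 10.0.0.2 (expiry=16+2=18). clock=16
Op 12: tick 1 -> clock=17.
Op 13: tick 3 -> clock=20. purged={b.com}
Op 14: tick 2 -> clock=22.
Op 15: insert b.com -> 10.0.0.2 (expiry=22+5=27). clock=22
lookup b.com: present, ip=10.0.0.2 expiry=27 > clock=22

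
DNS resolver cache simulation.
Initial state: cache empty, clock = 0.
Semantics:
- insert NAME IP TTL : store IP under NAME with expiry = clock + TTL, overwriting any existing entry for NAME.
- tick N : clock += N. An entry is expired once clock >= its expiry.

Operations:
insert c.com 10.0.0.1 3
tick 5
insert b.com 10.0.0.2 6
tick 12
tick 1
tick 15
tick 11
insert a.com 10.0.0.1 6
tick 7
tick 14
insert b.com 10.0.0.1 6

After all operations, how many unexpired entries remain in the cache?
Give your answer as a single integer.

Op 1: insert c.com -> 10.0.0.1 (expiry=0+3=3). clock=0
Op 2: tick 5 -> clock=5. purged={c.com}
Op 3: insert b.com -> 10.0.0.2 (expiry=5+6=11). clock=5
Op 4: tick 12 -> clock=17. purged={b.com}
Op 5: tick 1 -> clock=18.
Op 6: tick 15 -> clock=33.
Op 7: tick 11 -> clock=44.
Op 8: insert a.com -> 10.0.0.1 (expiry=44+6=50). clock=44
Op 9: tick 7 -> clock=51. purged={a.com}
Op 10: tick 14 -> clock=65.
Op 11: insert b.com -> 10.0.0.1 (expiry=65+6=71). clock=65
Final cache (unexpired): {b.com} -> size=1

Answer: 1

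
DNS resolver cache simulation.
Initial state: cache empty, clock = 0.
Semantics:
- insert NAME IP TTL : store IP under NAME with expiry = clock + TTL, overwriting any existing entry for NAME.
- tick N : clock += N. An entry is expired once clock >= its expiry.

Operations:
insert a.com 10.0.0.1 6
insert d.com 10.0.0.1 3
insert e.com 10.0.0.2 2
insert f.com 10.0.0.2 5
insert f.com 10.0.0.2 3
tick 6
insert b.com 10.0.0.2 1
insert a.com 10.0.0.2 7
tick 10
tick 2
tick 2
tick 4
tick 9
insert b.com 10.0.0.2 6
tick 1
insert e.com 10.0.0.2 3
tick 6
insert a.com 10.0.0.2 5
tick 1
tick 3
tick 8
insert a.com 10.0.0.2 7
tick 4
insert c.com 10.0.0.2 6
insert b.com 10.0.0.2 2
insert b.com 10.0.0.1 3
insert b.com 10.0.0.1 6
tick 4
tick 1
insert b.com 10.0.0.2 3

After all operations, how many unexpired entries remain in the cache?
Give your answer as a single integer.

Op 1: insert a.com -> 10.0.0.1 (expiry=0+6=6). clock=0
Op 2: insert d.com -> 10.0.0.1 (expiry=0+3=3). clock=0
Op 3: insert e.com -> 10.0.0.2 (expiry=0+2=2). clock=0
Op 4: insert f.com -> 10.0.0.2 (expiry=0+5=5). clock=0
Op 5: insert f.com -> 10.0.0.2 (expiry=0+3=3). clock=0
Op 6: tick 6 -> clock=6. purged={a.com,d.com,e.com,f.com}
Op 7: insert b.com -> 10.0.0.2 (expiry=6+1=7). clock=6
Op 8: insert a.com -> 10.0.0.2 (expiry=6+7=13). clock=6
Op 9: tick 10 -> clock=16. purged={a.com,b.com}
Op 10: tick 2 -> clock=18.
Op 11: tick 2 -> clock=20.
Op 12: tick 4 -> clock=24.
Op 13: tick 9 -> clock=33.
Op 14: insert b.com -> 10.0.0.2 (expiry=33+6=39). clock=33
Op 15: tick 1 -> clock=34.
Op 16: insert e.com -> 10.0.0.2 (expiry=34+3=37). clock=34
Op 17: tick 6 -> clock=40. purged={b.com,e.com}
Op 18: insert a.com -> 10.0.0.2 (expiry=40+5=45). clock=40
Op 19: tick 1 -> clock=41.
Op 20: tick 3 -> clock=44.
Op 21: tick 8 -> clock=52. purged={a.com}
Op 22: insert a.com -> 10.0.0.2 (expiry=52+7=59). clock=52
Op 23: tick 4 -> clock=56.
Op 24: insert c.com -> 10.0.0.2 (expiry=56+6=62). clock=56
Op 25: insert b.com -> 10.0.0.2 (expiry=56+2=58). clock=56
Op 26: insert b.com -> 10.0.0.1 (expiry=56+3=59). clock=56
Op 27: insert b.com -> 10.0.0.1 (expiry=56+6=62). clock=56
Op 28: tick 4 -> clock=60. purged={a.com}
Op 29: tick 1 -> clock=61.
Op 30: insert b.com -> 10.0.0.2 (expiry=61+3=64). clock=61
Final cache (unexpired): {b.com,c.com} -> size=2

Answer: 2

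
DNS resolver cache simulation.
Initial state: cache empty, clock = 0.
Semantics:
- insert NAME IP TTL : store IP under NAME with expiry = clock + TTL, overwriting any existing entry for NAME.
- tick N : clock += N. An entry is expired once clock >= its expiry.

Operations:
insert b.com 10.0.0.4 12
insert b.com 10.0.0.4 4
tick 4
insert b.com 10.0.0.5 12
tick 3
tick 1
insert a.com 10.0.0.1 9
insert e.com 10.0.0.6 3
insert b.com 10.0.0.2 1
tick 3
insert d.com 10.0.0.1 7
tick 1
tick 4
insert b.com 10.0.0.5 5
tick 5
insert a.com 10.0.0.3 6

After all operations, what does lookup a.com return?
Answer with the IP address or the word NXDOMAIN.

Answer: 10.0.0.3

Derivation:
Op 1: insert b.com -> 10.0.0.4 (expiry=0+12=12). clock=0
Op 2: insert b.com -> 10.0.0.4 (expiry=0+4=4). clock=0
Op 3: tick 4 -> clock=4. purged={b.com}
Op 4: insert b.com -> 10.0.0.5 (expiry=4+12=16). clock=4
Op 5: tick 3 -> clock=7.
Op 6: tick 1 -> clock=8.
Op 7: insert a.com -> 10.0.0.1 (expiry=8+9=17). clock=8
Op 8: insert e.com -> 10.0.0.6 (expiry=8+3=11). clock=8
Op 9: insert b.com -> 10.0.0.2 (expiry=8+1=9). clock=8
Op 10: tick 3 -> clock=11. purged={b.com,e.com}
Op 11: insert d.com -> 10.0.0.1 (expiry=11+7=18). clock=11
Op 12: tick 1 -> clock=12.
Op 13: tick 4 -> clock=16.
Op 14: insert b.com -> 10.0.0.5 (expiry=16+5=21). clock=16
Op 15: tick 5 -> clock=21. purged={a.com,b.com,d.com}
Op 16: insert a.com -> 10.0.0.3 (expiry=21+6=27). clock=21
lookup a.com: present, ip=10.0.0.3 expiry=27 > clock=21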